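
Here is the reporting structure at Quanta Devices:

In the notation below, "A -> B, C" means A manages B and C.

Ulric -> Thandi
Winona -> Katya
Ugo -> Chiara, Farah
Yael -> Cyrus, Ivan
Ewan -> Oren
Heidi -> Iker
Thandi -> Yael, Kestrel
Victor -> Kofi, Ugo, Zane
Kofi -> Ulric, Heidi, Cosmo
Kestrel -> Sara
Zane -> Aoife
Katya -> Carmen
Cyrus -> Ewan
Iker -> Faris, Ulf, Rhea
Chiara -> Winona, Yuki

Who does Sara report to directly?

Sara reports directly to Kestrel.

Kestrel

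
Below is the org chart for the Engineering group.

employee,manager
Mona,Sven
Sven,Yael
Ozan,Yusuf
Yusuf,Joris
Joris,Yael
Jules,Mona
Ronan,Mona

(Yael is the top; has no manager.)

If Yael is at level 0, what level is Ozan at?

3

Chain from Ozan up to Yael: Ozan → Yusuf → Joris → Yael. That is 3 steps up, so Ozan is 3 levels below Yael.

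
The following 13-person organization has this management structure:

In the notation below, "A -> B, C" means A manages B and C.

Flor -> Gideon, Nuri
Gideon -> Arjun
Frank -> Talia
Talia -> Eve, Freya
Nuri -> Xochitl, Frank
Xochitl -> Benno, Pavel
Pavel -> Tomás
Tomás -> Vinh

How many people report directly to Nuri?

2

Nuri directly manages Xochitl, Frank. That is 2 direct reports.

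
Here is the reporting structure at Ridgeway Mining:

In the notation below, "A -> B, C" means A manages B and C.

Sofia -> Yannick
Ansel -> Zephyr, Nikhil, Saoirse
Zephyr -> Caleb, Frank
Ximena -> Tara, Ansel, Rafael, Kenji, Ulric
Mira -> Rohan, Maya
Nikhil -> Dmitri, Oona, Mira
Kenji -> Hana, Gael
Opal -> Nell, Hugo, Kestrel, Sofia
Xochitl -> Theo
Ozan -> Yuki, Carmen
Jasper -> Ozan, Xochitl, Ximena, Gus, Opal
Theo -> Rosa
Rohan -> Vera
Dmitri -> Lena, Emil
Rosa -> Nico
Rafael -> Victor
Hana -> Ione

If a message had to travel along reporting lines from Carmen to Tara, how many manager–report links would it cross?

4

Carmen is 2 levels below Jasper, and Tara is 2 levels below Jasper (their lowest common manager). The shortest path runs up from Carmen to Jasper and back down to Tara: 2 + 2 = 4 links.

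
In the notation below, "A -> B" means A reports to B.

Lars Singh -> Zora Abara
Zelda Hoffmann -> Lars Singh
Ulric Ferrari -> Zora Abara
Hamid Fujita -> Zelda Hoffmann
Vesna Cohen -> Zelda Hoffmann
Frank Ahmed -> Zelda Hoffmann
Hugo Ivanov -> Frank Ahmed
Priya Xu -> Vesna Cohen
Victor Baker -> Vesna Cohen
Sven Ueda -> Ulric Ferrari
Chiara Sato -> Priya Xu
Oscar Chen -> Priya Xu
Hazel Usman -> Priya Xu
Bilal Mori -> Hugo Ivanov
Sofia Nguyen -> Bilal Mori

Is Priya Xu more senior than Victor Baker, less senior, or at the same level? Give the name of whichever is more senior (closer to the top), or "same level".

Both Priya Xu and Victor Baker are 4 levels below Zora Abara.

same level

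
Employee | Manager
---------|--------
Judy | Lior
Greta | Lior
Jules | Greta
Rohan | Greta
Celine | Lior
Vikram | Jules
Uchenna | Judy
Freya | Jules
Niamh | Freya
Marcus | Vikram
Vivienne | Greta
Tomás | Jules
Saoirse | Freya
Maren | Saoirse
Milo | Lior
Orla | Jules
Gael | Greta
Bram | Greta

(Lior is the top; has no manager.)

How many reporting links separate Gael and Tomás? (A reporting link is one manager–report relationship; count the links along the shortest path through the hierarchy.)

Gael is 1 level below Greta, and Tomás is 2 levels below Greta (their lowest common manager). The shortest path runs up from Gael to Greta and back down to Tomás: 1 + 2 = 3 links.

3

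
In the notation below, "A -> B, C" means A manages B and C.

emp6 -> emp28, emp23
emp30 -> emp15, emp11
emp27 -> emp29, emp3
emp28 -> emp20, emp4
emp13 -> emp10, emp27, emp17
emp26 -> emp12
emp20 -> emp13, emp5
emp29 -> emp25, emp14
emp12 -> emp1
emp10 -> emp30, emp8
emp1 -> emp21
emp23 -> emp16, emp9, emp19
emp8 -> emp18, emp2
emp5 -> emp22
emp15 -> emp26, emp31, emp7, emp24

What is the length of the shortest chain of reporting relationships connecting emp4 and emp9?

emp4 is 2 levels below emp6, and emp9 is 2 levels below emp6 (their lowest common manager). The shortest path runs up from emp4 to emp6 and back down to emp9: 2 + 2 = 4 links.

4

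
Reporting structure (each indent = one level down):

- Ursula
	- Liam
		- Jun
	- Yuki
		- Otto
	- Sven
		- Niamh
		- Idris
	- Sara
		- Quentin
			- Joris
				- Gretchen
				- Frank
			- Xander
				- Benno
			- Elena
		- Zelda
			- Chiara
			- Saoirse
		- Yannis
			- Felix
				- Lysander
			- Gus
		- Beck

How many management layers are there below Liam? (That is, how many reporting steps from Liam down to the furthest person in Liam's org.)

1

The longest chain under Liam runs Liam → Jun, which is 1 level below Liam.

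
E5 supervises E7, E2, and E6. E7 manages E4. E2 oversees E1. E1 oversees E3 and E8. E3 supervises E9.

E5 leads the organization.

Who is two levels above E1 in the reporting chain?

E5

E1 reports to E2, and E2 reports to E5. So E1's skip-level manager is E5.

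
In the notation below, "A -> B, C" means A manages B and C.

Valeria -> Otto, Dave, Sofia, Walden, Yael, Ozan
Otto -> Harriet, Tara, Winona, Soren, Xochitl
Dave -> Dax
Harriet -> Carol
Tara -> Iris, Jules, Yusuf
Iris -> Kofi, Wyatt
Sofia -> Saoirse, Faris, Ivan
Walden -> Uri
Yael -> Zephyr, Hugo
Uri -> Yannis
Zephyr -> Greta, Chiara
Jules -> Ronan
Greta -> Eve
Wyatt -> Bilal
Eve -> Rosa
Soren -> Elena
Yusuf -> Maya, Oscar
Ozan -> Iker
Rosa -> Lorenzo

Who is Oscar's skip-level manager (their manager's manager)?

Oscar reports to Yusuf, and Yusuf reports to Tara. So Oscar's skip-level manager is Tara.

Tara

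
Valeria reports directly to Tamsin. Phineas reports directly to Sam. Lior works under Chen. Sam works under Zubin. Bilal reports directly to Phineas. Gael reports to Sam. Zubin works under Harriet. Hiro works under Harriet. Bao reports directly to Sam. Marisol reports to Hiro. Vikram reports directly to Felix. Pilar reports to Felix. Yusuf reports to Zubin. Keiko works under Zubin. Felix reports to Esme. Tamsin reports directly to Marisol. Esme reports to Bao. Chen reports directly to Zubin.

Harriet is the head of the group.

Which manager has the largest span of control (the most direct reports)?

Direct-report counts: Harriet has 2; Zubin has 4; Chen has 1; Sam has 3; Bao has 1; Esme has 1; Felix has 2; Phineas has 1; Hiro has 1; Marisol has 1; Tamsin has 1. The largest is 4, held by Zubin.

Zubin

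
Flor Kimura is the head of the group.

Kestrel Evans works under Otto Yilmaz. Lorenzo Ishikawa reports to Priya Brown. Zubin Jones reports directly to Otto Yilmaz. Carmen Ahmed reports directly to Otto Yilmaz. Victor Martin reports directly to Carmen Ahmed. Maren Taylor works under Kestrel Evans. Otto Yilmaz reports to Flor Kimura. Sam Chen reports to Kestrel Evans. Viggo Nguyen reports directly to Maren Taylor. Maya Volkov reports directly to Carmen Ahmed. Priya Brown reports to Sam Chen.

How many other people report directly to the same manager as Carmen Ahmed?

Carmen Ahmed reports to Otto Yilmaz. Otto Yilmaz's other direct reports are Kestrel Evans, Zubin Jones — 2 peers.

2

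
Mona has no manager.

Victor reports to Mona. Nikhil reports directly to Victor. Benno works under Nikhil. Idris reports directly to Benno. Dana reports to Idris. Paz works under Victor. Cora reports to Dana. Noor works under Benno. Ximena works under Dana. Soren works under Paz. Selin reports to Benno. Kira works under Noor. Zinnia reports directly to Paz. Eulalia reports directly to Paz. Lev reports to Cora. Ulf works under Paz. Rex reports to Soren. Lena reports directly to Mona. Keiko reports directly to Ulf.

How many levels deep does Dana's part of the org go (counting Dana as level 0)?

The longest chain under Dana runs Dana → Cora → Lev, which is 2 levels below Dana.

2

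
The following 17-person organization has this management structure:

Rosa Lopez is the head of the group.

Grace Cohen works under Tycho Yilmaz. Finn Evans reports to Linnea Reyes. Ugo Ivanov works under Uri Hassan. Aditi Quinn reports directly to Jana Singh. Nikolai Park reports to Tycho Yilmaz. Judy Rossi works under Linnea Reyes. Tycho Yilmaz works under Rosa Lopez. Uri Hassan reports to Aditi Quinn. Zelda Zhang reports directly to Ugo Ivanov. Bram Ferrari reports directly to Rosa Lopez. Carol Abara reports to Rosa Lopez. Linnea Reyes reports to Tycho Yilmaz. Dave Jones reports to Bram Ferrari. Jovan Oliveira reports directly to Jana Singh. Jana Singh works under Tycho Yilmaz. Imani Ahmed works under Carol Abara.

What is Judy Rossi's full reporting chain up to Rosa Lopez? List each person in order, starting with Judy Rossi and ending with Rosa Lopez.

Judy Rossi reports to Linnea Reyes. Linnea Reyes reports to Tycho Yilmaz. Tycho Yilmaz reports to Rosa Lopez. Rosa Lopez is at the top.

Judy Rossi -> Linnea Reyes -> Tycho Yilmaz -> Rosa Lopez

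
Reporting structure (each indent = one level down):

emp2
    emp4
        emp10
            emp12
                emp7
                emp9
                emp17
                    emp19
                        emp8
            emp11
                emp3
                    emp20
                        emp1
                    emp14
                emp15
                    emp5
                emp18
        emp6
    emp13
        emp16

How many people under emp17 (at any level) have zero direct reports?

The only person in emp17's organization with no one reporting to them is emp8. That is 1.

1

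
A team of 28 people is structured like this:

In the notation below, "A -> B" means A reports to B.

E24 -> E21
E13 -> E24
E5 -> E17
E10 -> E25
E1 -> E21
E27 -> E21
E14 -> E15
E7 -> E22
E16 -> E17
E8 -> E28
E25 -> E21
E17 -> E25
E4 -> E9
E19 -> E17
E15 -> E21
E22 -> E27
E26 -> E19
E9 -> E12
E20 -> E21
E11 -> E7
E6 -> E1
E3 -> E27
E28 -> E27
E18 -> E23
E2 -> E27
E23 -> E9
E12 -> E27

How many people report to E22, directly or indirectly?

2

E22 directly manages E7. Under E7: E11 (1). That's 2 in total.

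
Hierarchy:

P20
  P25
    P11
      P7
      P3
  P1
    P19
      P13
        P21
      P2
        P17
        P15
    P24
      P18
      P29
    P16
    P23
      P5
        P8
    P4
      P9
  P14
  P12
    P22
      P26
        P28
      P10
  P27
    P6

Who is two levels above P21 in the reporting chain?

P19

P21 reports to P13, and P13 reports to P19. So P21's skip-level manager is P19.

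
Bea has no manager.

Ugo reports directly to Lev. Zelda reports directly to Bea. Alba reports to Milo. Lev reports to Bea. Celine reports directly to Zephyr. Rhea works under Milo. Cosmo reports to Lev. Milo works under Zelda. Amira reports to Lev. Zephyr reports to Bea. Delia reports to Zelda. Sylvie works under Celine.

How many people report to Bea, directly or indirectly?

12

Bea directly manages Zelda, Zephyr, Lev. Under Zelda: Delia, Milo, Rhea, Alba (4). Under Zephyr: Celine, Sylvie (2). Under Lev: Cosmo, Amira, Ugo (3). So Bea's organization is 3 direct reports plus everyone under them: 5 + 3 + 4 = 12.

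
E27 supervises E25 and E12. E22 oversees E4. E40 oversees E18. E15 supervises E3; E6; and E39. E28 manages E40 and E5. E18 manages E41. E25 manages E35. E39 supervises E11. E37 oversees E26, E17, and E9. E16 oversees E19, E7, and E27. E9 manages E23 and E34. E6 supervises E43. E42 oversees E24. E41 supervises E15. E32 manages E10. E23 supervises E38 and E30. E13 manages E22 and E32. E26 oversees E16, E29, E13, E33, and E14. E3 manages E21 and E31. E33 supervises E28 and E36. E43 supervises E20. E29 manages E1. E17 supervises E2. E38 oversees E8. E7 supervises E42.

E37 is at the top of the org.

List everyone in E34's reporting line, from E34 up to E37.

E34 reports to E9. E9 reports to E37. E37 is at the top.

E34 -> E9 -> E37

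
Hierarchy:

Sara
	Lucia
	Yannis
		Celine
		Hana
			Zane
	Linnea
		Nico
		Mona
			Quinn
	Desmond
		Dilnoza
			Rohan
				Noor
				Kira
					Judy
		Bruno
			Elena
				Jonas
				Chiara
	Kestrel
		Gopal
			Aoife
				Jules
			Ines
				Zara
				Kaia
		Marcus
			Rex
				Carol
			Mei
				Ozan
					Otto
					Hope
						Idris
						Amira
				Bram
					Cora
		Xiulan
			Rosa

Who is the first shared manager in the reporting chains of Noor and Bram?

Sara

Noor's chain of managers is Rohan, Dilnoza, Desmond, Sara. Bram's chain of managers is Mei, Marcus, Kestrel, Sara. The first manager that appears in both chains is Sara.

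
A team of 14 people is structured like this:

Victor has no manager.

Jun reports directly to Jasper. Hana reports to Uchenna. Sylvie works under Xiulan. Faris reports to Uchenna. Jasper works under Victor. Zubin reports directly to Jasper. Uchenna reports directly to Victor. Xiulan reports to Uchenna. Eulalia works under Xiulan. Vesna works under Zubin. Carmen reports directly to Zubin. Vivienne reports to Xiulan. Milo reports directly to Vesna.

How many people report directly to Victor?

Victor directly manages Jasper, Uchenna. That is 2 direct reports.

2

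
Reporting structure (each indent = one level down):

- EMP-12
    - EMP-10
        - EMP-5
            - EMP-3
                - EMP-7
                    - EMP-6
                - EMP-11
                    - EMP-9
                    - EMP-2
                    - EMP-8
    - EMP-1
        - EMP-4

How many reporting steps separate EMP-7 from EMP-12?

Chain from EMP-7 up to EMP-12: EMP-7 → EMP-3 → EMP-5 → EMP-10 → EMP-12. That is 4 steps up, so EMP-7 is 4 levels below EMP-12.

4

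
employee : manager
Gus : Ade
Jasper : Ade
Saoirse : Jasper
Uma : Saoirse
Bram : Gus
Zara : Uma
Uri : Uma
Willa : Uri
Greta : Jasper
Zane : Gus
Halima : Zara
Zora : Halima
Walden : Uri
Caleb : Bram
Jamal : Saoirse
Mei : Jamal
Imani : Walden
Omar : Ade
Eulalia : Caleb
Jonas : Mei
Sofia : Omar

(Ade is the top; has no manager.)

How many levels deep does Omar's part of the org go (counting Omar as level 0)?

The longest chain under Omar runs Omar → Sofia, which is 1 level below Omar.

1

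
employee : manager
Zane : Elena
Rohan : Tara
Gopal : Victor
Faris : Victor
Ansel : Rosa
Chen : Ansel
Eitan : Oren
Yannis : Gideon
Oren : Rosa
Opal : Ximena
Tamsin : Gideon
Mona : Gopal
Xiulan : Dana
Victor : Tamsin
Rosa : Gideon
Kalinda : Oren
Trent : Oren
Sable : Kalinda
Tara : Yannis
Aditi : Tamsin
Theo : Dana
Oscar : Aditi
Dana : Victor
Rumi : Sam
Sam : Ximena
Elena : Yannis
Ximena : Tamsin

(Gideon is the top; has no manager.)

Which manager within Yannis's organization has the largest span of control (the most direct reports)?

Yannis

Direct-report counts within Yannis's organization: Yannis has 2; Elena has 1; Tara has 1. The largest is 2, held by Yannis.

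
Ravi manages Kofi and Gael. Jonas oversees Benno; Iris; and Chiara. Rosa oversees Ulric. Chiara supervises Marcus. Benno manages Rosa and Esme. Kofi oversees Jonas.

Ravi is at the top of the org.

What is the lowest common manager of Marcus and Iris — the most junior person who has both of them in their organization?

Marcus's chain of managers is Chiara, Jonas, Kofi, Ravi. Iris's chain of managers is Jonas, Kofi, Ravi. The first manager that appears in both chains is Jonas.

Jonas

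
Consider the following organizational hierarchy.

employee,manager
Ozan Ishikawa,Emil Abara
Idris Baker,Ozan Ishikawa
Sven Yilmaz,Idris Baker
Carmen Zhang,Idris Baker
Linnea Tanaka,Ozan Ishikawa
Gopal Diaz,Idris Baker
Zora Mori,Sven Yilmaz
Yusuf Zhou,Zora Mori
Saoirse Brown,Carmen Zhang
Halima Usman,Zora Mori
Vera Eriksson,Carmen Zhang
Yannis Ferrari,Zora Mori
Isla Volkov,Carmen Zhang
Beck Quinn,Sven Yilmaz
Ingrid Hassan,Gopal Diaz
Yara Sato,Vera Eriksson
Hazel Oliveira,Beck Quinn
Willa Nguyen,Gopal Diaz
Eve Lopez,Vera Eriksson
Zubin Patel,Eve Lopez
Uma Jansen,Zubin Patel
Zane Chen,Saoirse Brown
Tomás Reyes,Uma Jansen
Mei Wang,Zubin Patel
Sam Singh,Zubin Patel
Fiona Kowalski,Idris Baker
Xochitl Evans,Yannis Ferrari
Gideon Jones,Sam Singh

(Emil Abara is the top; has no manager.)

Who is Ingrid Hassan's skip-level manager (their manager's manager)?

Ingrid Hassan reports to Gopal Diaz, and Gopal Diaz reports to Idris Baker. So Ingrid Hassan's skip-level manager is Idris Baker.

Idris Baker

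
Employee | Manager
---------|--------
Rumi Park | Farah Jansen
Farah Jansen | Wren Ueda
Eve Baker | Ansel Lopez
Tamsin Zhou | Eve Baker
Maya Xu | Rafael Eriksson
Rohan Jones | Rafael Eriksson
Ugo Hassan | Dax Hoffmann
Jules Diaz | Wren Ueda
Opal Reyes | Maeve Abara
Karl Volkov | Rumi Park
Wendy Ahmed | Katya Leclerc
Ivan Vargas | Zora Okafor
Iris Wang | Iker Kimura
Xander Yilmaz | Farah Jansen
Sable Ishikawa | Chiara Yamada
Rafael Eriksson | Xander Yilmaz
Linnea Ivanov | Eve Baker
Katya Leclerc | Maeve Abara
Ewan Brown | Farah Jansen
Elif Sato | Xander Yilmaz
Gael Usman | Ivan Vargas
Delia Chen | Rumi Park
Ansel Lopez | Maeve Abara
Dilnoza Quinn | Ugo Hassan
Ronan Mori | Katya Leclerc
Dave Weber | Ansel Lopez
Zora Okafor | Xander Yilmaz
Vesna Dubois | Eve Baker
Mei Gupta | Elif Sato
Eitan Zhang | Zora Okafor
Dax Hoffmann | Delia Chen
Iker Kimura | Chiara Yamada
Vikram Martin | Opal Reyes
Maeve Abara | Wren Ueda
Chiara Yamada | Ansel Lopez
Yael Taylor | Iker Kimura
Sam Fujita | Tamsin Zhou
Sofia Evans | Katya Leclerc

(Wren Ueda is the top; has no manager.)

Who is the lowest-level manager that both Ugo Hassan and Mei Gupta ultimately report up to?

Ugo Hassan's chain of managers is Dax Hoffmann, Delia Chen, Rumi Park, Farah Jansen, Wren Ueda. Mei Gupta's chain of managers is Elif Sato, Xander Yilmaz, Farah Jansen, Wren Ueda. The first manager that appears in both chains is Farah Jansen.

Farah Jansen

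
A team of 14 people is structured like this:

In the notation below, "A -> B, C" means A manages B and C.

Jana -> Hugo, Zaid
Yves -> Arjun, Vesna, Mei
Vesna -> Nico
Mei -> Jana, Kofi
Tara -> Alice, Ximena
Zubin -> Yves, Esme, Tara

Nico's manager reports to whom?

Nico reports to Vesna, and Vesna reports to Yves. So Nico's skip-level manager is Yves.

Yves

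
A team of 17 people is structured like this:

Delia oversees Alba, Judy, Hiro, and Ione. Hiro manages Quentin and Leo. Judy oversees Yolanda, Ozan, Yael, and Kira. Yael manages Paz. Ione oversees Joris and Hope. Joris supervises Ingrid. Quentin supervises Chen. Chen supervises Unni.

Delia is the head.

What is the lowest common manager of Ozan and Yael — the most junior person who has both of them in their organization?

Ozan's chain of managers is Judy, Delia. Yael's chain of managers is Judy, Delia. The first manager that appears in both chains is Judy.

Judy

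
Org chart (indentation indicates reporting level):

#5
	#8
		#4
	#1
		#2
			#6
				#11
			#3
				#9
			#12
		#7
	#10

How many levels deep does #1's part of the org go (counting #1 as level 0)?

The longest chain under #1 runs #1 → #2 → #3 → #9, which is 3 levels below #1.

3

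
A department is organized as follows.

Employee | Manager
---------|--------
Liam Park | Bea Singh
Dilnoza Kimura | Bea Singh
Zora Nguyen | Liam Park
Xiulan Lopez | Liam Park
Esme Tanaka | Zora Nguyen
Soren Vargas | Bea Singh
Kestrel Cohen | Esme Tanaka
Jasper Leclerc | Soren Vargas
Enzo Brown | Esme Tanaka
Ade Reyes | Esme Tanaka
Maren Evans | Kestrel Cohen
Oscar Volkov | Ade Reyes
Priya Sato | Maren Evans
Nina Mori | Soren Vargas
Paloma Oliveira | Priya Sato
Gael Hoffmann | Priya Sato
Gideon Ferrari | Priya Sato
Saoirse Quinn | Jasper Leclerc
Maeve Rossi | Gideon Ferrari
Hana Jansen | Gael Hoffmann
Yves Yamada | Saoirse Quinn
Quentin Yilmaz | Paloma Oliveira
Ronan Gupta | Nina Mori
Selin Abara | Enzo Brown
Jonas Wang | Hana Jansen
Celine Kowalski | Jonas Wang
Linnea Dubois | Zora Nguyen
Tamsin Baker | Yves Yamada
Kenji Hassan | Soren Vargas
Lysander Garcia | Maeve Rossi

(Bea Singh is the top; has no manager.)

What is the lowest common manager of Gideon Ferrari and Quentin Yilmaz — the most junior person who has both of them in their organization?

Priya Sato

Gideon Ferrari's chain of managers is Priya Sato, Maren Evans, Kestrel Cohen, Esme Tanaka, Zora Nguyen, Liam Park, Bea Singh. Quentin Yilmaz's chain of managers is Paloma Oliveira, Priya Sato, Maren Evans, Kestrel Cohen, Esme Tanaka, Zora Nguyen, Liam Park, Bea Singh. The first manager that appears in both chains is Priya Sato.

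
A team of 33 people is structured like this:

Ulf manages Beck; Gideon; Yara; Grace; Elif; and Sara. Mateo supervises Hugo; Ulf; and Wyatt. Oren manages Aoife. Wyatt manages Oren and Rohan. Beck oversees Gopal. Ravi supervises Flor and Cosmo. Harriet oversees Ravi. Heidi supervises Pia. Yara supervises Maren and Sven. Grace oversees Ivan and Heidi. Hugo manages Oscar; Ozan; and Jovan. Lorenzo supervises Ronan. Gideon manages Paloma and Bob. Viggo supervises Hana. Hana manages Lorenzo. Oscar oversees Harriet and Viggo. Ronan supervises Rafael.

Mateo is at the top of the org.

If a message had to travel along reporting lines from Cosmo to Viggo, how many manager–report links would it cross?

Cosmo is 3 levels below Oscar, and Viggo is 1 level below Oscar (their lowest common manager). The shortest path runs up from Cosmo to Oscar and back down to Viggo: 3 + 1 = 4 links.

4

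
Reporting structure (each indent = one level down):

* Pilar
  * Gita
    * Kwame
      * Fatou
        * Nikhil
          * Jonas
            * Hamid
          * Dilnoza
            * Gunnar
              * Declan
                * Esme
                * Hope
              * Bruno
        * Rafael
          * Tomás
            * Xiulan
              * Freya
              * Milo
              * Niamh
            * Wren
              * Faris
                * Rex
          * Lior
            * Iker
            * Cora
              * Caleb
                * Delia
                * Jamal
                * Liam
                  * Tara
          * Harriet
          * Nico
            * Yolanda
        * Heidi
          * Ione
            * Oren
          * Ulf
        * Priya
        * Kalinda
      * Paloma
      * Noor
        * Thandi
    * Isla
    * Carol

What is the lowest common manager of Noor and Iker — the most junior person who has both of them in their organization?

Kwame

Noor's chain of managers is Kwame, Gita, Pilar. Iker's chain of managers is Lior, Rafael, Fatou, Kwame, Gita, Pilar. The first manager that appears in both chains is Kwame.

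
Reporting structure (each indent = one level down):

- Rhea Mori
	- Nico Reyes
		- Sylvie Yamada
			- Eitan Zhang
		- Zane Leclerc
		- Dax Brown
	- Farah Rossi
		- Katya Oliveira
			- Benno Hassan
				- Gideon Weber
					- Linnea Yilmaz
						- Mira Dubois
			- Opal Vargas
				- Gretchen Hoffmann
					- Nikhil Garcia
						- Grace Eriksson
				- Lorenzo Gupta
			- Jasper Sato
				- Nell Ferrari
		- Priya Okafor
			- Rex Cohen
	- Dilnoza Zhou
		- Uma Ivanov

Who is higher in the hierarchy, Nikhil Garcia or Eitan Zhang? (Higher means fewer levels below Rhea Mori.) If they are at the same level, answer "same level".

Eitan Zhang

Nikhil Garcia is 5 levels below Rhea Mori; Eitan Zhang is 3. Eitan Zhang is higher.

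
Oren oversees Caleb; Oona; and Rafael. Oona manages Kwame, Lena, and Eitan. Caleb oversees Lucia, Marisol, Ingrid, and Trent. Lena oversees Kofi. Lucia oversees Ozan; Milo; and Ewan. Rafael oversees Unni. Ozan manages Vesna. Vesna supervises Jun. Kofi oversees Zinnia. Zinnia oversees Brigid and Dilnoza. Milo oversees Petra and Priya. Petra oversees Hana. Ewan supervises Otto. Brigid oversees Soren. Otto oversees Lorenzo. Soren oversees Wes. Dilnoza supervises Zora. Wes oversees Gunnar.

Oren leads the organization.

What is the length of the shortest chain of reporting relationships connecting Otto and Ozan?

Otto is 2 levels below Lucia, and Ozan is 1 level below Lucia (their lowest common manager). The shortest path runs up from Otto to Lucia and back down to Ozan: 2 + 1 = 3 links.

3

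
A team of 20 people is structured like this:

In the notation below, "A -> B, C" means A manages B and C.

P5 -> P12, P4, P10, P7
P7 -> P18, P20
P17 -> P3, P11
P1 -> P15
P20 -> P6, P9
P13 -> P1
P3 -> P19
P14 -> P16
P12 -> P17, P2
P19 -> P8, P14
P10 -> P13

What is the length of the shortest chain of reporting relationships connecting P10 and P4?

P10 is 1 level below P5, and P4 is 1 level below P5 (their lowest common manager). The shortest path runs up from P10 to P5 and back down to P4: 1 + 1 = 2 links.

2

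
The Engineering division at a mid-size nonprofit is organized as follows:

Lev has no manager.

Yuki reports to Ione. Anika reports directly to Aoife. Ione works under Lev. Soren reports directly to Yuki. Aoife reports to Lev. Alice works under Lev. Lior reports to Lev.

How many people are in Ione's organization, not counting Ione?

2

Ione directly manages Yuki. Under Yuki: Soren (1). That's 2 in total.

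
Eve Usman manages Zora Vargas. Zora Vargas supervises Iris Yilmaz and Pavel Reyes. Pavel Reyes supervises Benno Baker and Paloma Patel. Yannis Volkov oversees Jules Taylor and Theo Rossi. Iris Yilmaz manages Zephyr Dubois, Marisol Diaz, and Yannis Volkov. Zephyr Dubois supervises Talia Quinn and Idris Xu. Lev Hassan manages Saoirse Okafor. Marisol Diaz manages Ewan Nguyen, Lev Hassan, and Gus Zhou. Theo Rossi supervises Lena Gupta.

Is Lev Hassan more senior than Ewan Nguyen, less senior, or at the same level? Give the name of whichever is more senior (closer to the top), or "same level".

Both Lev Hassan and Ewan Nguyen are 4 levels below Eve Usman.

same level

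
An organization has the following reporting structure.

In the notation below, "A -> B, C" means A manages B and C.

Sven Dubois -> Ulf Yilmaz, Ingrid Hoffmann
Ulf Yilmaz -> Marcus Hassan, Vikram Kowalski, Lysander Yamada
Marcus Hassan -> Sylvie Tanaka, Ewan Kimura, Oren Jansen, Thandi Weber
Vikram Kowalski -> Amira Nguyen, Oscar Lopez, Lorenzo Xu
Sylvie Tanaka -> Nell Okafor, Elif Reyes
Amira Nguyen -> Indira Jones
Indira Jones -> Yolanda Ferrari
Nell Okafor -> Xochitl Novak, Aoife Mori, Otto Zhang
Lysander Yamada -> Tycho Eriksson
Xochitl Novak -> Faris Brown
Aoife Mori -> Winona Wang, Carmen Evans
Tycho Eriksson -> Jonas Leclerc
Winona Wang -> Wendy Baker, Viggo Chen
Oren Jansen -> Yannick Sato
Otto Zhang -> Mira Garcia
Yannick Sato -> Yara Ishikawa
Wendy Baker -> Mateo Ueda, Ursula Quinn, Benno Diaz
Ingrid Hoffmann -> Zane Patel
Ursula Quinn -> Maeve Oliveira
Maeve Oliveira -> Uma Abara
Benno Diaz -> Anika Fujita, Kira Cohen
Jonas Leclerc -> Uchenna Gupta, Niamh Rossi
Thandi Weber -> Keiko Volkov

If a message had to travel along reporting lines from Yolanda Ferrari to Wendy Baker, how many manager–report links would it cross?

Yolanda Ferrari is 4 levels below Ulf Yilmaz, and Wendy Baker is 6 levels below Ulf Yilmaz (their lowest common manager). The shortest path runs up from Yolanda Ferrari to Ulf Yilmaz and back down to Wendy Baker: 4 + 6 = 10 links.

10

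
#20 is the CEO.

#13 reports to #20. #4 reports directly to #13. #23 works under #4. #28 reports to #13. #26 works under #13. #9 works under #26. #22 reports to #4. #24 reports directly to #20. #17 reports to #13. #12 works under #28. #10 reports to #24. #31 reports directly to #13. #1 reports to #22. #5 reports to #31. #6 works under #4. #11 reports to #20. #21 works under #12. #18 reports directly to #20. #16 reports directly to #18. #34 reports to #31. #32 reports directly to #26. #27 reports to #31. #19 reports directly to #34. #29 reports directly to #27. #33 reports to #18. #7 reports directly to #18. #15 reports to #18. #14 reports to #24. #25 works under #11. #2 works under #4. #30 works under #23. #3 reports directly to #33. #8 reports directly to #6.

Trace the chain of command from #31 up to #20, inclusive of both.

#31 -> #13 -> #20

#31 reports to #13. #13 reports to #20. #20 is at the top.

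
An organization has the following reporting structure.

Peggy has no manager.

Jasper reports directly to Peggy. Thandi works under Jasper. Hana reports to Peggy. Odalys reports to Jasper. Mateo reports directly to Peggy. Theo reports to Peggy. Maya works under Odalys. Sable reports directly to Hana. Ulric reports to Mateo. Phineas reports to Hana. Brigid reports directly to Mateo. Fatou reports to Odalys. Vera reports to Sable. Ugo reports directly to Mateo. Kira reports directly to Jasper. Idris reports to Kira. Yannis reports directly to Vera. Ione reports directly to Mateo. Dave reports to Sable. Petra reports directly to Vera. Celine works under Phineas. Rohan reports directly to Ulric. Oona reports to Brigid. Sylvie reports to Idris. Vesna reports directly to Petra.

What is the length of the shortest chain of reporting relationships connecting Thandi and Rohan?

5

Thandi is 2 levels below Peggy, and Rohan is 3 levels below Peggy (their lowest common manager). The shortest path runs up from Thandi to Peggy and back down to Rohan: 2 + 3 = 5 links.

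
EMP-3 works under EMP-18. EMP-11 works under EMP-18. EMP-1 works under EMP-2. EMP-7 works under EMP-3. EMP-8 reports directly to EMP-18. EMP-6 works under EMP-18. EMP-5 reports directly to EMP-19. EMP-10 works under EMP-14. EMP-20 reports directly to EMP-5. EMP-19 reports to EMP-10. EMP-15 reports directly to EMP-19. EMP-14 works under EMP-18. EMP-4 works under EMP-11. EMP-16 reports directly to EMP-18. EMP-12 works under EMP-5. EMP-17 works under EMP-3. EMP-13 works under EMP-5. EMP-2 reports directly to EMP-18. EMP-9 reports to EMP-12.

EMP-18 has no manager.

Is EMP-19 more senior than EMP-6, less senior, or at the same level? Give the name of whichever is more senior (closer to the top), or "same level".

EMP-19 is 3 levels below EMP-18; EMP-6 is 1. EMP-6 is higher.

EMP-6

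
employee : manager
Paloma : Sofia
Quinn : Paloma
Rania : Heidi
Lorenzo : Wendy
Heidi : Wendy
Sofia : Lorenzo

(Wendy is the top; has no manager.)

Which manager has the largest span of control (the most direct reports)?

Direct-report counts: Wendy has 2; Heidi has 1; Lorenzo has 1; Sofia has 1; Paloma has 1. The largest is 2, held by Wendy.

Wendy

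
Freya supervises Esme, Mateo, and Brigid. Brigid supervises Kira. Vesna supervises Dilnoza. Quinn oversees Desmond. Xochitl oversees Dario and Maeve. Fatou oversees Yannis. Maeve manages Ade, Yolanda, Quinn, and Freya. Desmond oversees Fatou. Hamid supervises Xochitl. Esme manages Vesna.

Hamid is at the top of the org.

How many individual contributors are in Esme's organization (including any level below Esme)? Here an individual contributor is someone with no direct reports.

The only person in Esme's organization with no one reporting to them is Dilnoza. That is 1.

1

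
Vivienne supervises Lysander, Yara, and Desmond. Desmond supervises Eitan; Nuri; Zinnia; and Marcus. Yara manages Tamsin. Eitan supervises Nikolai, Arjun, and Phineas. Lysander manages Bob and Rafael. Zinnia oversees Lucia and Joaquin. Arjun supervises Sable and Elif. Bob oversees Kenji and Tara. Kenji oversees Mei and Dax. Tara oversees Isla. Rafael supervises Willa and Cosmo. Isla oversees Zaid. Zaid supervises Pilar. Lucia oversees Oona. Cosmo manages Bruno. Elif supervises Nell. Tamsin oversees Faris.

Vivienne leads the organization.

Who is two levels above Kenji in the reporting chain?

Kenji reports to Bob, and Bob reports to Lysander. So Kenji's skip-level manager is Lysander.

Lysander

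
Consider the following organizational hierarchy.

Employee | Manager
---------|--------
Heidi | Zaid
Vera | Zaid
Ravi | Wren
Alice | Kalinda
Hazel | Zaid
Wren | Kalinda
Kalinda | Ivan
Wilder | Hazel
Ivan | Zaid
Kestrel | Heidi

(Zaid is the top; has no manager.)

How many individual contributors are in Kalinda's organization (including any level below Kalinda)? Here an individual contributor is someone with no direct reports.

The people in Kalinda's organization with no one reporting to them are Ravi, Alice. That is 2.

2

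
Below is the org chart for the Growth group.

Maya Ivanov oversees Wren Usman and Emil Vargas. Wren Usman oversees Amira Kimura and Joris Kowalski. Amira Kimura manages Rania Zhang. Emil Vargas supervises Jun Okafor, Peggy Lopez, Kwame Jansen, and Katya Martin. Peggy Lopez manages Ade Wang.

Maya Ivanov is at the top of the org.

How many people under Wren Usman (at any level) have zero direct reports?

2

The people in Wren Usman's organization with no one reporting to them are Joris Kowalski, Rania Zhang. That is 2.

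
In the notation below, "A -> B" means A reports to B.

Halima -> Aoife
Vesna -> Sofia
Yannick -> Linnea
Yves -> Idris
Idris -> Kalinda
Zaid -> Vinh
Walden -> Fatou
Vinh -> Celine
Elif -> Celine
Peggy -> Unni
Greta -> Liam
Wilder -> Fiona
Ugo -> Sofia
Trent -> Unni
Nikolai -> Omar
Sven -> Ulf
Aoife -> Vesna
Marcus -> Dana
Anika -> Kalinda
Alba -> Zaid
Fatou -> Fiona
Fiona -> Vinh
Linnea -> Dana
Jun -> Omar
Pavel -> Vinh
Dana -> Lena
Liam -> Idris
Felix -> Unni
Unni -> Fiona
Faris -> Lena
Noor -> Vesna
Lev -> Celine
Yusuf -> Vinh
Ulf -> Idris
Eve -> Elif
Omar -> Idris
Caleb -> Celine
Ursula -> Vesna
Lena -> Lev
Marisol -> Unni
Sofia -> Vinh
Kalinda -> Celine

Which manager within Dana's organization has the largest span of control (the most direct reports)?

Direct-report counts within Dana's organization: Dana has 2; Linnea has 1. The largest is 2, held by Dana.

Dana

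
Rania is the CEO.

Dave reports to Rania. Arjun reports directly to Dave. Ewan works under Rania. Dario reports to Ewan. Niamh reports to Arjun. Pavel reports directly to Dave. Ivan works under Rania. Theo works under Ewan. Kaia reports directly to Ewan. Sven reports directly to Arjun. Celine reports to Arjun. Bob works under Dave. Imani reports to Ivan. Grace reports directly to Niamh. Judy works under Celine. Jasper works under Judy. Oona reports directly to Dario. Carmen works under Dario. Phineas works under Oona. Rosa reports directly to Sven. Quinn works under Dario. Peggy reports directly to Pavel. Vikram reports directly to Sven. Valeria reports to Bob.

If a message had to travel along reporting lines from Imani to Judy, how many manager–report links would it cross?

6

Imani is 2 levels below Rania, and Judy is 4 levels below Rania (their lowest common manager). The shortest path runs up from Imani to Rania and back down to Judy: 2 + 4 = 6 links.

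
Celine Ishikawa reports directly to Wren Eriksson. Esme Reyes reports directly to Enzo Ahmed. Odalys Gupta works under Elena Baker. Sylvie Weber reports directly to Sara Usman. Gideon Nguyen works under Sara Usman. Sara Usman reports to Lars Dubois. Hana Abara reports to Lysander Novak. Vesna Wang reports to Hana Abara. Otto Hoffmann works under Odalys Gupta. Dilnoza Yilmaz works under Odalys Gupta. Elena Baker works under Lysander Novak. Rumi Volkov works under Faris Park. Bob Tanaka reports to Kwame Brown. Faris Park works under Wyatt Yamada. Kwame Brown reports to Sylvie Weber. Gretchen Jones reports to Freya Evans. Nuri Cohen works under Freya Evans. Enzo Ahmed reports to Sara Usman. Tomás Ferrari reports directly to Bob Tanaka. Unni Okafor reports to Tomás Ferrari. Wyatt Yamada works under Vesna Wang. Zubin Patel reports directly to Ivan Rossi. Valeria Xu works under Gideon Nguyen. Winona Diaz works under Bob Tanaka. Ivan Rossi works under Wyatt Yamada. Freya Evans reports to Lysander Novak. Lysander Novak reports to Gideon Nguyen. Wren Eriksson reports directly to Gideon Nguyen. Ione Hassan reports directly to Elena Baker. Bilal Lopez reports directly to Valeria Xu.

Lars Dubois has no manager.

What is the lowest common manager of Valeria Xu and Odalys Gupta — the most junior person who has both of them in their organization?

Gideon Nguyen

Valeria Xu's chain of managers is Gideon Nguyen, Sara Usman, Lars Dubois. Odalys Gupta's chain of managers is Elena Baker, Lysander Novak, Gideon Nguyen, Sara Usman, Lars Dubois. The first manager that appears in both chains is Gideon Nguyen.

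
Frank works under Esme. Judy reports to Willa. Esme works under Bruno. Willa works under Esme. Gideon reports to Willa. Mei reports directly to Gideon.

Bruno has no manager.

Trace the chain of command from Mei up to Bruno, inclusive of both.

Mei reports to Gideon. Gideon reports to Willa. Willa reports to Esme. Esme reports to Bruno. Bruno is at the top.

Mei -> Gideon -> Willa -> Esme -> Bruno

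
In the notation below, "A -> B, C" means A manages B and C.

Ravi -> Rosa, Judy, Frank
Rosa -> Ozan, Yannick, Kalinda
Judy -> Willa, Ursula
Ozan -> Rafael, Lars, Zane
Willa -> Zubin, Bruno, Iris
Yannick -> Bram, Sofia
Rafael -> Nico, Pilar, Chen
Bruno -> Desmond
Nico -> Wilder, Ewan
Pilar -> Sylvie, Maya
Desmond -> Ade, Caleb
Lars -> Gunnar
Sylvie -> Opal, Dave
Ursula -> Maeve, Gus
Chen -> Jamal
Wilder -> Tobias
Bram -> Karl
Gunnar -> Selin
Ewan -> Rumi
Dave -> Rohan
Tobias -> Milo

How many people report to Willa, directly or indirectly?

Willa directly manages Zubin, Bruno, Iris. Zubin has no reports. Under Bruno: Desmond, Caleb, Ade (3). Iris has no reports. So Willa's organization is 3 direct reports plus everyone under them: 1 + 4 + 1 = 6.

6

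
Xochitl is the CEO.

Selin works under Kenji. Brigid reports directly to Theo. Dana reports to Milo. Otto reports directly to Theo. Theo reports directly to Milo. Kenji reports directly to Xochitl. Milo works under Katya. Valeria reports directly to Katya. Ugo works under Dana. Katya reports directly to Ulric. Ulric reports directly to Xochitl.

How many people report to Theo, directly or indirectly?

Theo directly manages Brigid, Otto. Brigid has no reports. Otto has no reports. So Theo's organization is 2 direct reports plus everyone under them: 1 + 1 = 2.

2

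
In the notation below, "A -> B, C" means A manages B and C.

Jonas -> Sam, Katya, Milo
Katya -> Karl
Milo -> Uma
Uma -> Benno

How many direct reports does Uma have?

Uma directly manages Benno. That is 1 direct report.

1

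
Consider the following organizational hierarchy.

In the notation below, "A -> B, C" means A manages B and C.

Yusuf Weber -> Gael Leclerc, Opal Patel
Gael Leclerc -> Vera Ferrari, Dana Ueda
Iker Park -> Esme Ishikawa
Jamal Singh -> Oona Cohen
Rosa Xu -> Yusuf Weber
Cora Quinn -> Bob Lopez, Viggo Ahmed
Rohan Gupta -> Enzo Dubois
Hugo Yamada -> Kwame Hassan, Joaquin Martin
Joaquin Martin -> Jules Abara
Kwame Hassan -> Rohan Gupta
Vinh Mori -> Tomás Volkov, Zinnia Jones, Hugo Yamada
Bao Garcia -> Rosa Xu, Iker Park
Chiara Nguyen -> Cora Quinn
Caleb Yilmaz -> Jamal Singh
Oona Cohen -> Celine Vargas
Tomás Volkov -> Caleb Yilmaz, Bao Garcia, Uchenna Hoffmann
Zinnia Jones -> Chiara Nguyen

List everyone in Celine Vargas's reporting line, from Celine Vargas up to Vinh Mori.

Celine Vargas -> Oona Cohen -> Jamal Singh -> Caleb Yilmaz -> Tomás Volkov -> Vinh Mori

Celine Vargas reports to Oona Cohen. Oona Cohen reports to Jamal Singh. Jamal Singh reports to Caleb Yilmaz. Caleb Yilmaz reports to Tomás Volkov. Tomás Volkov reports to Vinh Mori. Vinh Mori is at the top.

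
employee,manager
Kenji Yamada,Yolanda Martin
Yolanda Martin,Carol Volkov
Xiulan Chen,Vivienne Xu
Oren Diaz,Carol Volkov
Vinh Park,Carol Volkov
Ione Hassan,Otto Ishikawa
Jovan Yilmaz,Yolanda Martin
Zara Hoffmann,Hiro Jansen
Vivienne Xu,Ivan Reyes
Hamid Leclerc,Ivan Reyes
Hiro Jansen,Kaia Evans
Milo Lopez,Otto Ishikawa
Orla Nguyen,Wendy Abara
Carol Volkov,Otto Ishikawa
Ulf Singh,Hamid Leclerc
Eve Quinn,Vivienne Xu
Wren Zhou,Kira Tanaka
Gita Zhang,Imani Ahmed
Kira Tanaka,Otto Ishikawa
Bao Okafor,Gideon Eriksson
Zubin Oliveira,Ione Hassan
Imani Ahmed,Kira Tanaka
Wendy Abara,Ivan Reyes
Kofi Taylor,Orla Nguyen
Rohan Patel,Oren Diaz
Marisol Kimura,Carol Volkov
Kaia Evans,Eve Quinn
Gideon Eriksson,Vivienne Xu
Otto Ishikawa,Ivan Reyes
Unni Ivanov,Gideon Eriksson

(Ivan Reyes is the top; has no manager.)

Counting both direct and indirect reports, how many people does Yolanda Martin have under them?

Yolanda Martin directly manages Kenji Yamada, Jovan Yilmaz. Kenji Yamada has no reports. Jovan Yilmaz has no reports. So Yolanda Martin's organization is 2 direct reports plus everyone under them: 1 + 1 = 2.

2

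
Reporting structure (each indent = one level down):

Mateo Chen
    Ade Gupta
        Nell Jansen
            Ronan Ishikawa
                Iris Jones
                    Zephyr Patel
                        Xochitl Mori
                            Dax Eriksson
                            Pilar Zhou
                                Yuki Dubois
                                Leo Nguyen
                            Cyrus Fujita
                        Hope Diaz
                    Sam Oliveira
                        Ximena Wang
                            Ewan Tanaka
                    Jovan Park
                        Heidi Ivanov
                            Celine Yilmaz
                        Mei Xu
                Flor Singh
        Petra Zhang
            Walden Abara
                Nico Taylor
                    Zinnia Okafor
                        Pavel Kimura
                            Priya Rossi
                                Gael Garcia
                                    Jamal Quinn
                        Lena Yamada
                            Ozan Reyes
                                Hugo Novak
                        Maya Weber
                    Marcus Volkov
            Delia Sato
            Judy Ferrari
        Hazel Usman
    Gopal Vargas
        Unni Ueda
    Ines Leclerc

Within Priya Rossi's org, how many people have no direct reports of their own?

1

The only person in Priya Rossi's organization with no one reporting to them is Jamal Quinn. That is 1.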